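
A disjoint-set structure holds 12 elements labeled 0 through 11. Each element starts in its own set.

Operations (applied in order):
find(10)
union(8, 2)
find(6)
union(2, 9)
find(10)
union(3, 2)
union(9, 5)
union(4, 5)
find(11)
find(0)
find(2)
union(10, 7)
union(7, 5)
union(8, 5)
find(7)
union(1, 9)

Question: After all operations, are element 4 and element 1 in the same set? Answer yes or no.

Step 1: find(10) -> no change; set of 10 is {10}
Step 2: union(8, 2) -> merged; set of 8 now {2, 8}
Step 3: find(6) -> no change; set of 6 is {6}
Step 4: union(2, 9) -> merged; set of 2 now {2, 8, 9}
Step 5: find(10) -> no change; set of 10 is {10}
Step 6: union(3, 2) -> merged; set of 3 now {2, 3, 8, 9}
Step 7: union(9, 5) -> merged; set of 9 now {2, 3, 5, 8, 9}
Step 8: union(4, 5) -> merged; set of 4 now {2, 3, 4, 5, 8, 9}
Step 9: find(11) -> no change; set of 11 is {11}
Step 10: find(0) -> no change; set of 0 is {0}
Step 11: find(2) -> no change; set of 2 is {2, 3, 4, 5, 8, 9}
Step 12: union(10, 7) -> merged; set of 10 now {7, 10}
Step 13: union(7, 5) -> merged; set of 7 now {2, 3, 4, 5, 7, 8, 9, 10}
Step 14: union(8, 5) -> already same set; set of 8 now {2, 3, 4, 5, 7, 8, 9, 10}
Step 15: find(7) -> no change; set of 7 is {2, 3, 4, 5, 7, 8, 9, 10}
Step 16: union(1, 9) -> merged; set of 1 now {1, 2, 3, 4, 5, 7, 8, 9, 10}
Set of 4: {1, 2, 3, 4, 5, 7, 8, 9, 10}; 1 is a member.

Answer: yes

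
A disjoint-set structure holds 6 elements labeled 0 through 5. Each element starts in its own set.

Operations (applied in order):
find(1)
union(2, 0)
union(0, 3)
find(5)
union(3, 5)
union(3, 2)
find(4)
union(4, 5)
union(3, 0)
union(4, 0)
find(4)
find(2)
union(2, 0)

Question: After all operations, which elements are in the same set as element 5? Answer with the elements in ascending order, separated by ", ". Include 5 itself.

Answer: 0, 2, 3, 4, 5

Derivation:
Step 1: find(1) -> no change; set of 1 is {1}
Step 2: union(2, 0) -> merged; set of 2 now {0, 2}
Step 3: union(0, 3) -> merged; set of 0 now {0, 2, 3}
Step 4: find(5) -> no change; set of 5 is {5}
Step 5: union(3, 5) -> merged; set of 3 now {0, 2, 3, 5}
Step 6: union(3, 2) -> already same set; set of 3 now {0, 2, 3, 5}
Step 7: find(4) -> no change; set of 4 is {4}
Step 8: union(4, 5) -> merged; set of 4 now {0, 2, 3, 4, 5}
Step 9: union(3, 0) -> already same set; set of 3 now {0, 2, 3, 4, 5}
Step 10: union(4, 0) -> already same set; set of 4 now {0, 2, 3, 4, 5}
Step 11: find(4) -> no change; set of 4 is {0, 2, 3, 4, 5}
Step 12: find(2) -> no change; set of 2 is {0, 2, 3, 4, 5}
Step 13: union(2, 0) -> already same set; set of 2 now {0, 2, 3, 4, 5}
Component of 5: {0, 2, 3, 4, 5}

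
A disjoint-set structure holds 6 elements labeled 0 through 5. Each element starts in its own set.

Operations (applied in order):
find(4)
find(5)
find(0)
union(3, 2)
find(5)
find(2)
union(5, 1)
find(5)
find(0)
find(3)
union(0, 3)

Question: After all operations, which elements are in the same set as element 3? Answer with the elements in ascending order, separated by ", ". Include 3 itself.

Answer: 0, 2, 3

Derivation:
Step 1: find(4) -> no change; set of 4 is {4}
Step 2: find(5) -> no change; set of 5 is {5}
Step 3: find(0) -> no change; set of 0 is {0}
Step 4: union(3, 2) -> merged; set of 3 now {2, 3}
Step 5: find(5) -> no change; set of 5 is {5}
Step 6: find(2) -> no change; set of 2 is {2, 3}
Step 7: union(5, 1) -> merged; set of 5 now {1, 5}
Step 8: find(5) -> no change; set of 5 is {1, 5}
Step 9: find(0) -> no change; set of 0 is {0}
Step 10: find(3) -> no change; set of 3 is {2, 3}
Step 11: union(0, 3) -> merged; set of 0 now {0, 2, 3}
Component of 3: {0, 2, 3}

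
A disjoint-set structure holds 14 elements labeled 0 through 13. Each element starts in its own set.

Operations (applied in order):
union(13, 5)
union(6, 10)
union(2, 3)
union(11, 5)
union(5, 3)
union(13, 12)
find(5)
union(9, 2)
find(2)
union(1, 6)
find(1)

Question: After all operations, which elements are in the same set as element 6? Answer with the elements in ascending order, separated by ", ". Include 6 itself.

Step 1: union(13, 5) -> merged; set of 13 now {5, 13}
Step 2: union(6, 10) -> merged; set of 6 now {6, 10}
Step 3: union(2, 3) -> merged; set of 2 now {2, 3}
Step 4: union(11, 5) -> merged; set of 11 now {5, 11, 13}
Step 5: union(5, 3) -> merged; set of 5 now {2, 3, 5, 11, 13}
Step 6: union(13, 12) -> merged; set of 13 now {2, 3, 5, 11, 12, 13}
Step 7: find(5) -> no change; set of 5 is {2, 3, 5, 11, 12, 13}
Step 8: union(9, 2) -> merged; set of 9 now {2, 3, 5, 9, 11, 12, 13}
Step 9: find(2) -> no change; set of 2 is {2, 3, 5, 9, 11, 12, 13}
Step 10: union(1, 6) -> merged; set of 1 now {1, 6, 10}
Step 11: find(1) -> no change; set of 1 is {1, 6, 10}
Component of 6: {1, 6, 10}

Answer: 1, 6, 10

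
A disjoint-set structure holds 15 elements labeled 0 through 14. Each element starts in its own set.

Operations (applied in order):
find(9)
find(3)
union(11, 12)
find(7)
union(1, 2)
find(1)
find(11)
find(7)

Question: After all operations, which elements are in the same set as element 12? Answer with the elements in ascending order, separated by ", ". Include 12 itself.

Step 1: find(9) -> no change; set of 9 is {9}
Step 2: find(3) -> no change; set of 3 is {3}
Step 3: union(11, 12) -> merged; set of 11 now {11, 12}
Step 4: find(7) -> no change; set of 7 is {7}
Step 5: union(1, 2) -> merged; set of 1 now {1, 2}
Step 6: find(1) -> no change; set of 1 is {1, 2}
Step 7: find(11) -> no change; set of 11 is {11, 12}
Step 8: find(7) -> no change; set of 7 is {7}
Component of 12: {11, 12}

Answer: 11, 12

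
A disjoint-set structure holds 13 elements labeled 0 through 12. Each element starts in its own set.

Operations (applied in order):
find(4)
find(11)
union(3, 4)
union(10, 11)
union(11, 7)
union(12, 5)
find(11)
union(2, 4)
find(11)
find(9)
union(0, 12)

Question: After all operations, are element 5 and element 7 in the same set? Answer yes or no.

Answer: no

Derivation:
Step 1: find(4) -> no change; set of 4 is {4}
Step 2: find(11) -> no change; set of 11 is {11}
Step 3: union(3, 4) -> merged; set of 3 now {3, 4}
Step 4: union(10, 11) -> merged; set of 10 now {10, 11}
Step 5: union(11, 7) -> merged; set of 11 now {7, 10, 11}
Step 6: union(12, 5) -> merged; set of 12 now {5, 12}
Step 7: find(11) -> no change; set of 11 is {7, 10, 11}
Step 8: union(2, 4) -> merged; set of 2 now {2, 3, 4}
Step 9: find(11) -> no change; set of 11 is {7, 10, 11}
Step 10: find(9) -> no change; set of 9 is {9}
Step 11: union(0, 12) -> merged; set of 0 now {0, 5, 12}
Set of 5: {0, 5, 12}; 7 is not a member.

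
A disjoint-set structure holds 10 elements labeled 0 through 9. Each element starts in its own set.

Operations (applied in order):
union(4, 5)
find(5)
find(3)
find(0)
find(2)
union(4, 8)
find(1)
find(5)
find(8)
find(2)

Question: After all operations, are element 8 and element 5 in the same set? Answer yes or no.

Answer: yes

Derivation:
Step 1: union(4, 5) -> merged; set of 4 now {4, 5}
Step 2: find(5) -> no change; set of 5 is {4, 5}
Step 3: find(3) -> no change; set of 3 is {3}
Step 4: find(0) -> no change; set of 0 is {0}
Step 5: find(2) -> no change; set of 2 is {2}
Step 6: union(4, 8) -> merged; set of 4 now {4, 5, 8}
Step 7: find(1) -> no change; set of 1 is {1}
Step 8: find(5) -> no change; set of 5 is {4, 5, 8}
Step 9: find(8) -> no change; set of 8 is {4, 5, 8}
Step 10: find(2) -> no change; set of 2 is {2}
Set of 8: {4, 5, 8}; 5 is a member.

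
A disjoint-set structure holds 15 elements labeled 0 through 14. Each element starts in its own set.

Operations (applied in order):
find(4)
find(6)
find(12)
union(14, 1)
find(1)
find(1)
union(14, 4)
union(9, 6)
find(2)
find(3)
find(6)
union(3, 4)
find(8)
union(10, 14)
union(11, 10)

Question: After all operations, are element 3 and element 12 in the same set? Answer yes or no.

Step 1: find(4) -> no change; set of 4 is {4}
Step 2: find(6) -> no change; set of 6 is {6}
Step 3: find(12) -> no change; set of 12 is {12}
Step 4: union(14, 1) -> merged; set of 14 now {1, 14}
Step 5: find(1) -> no change; set of 1 is {1, 14}
Step 6: find(1) -> no change; set of 1 is {1, 14}
Step 7: union(14, 4) -> merged; set of 14 now {1, 4, 14}
Step 8: union(9, 6) -> merged; set of 9 now {6, 9}
Step 9: find(2) -> no change; set of 2 is {2}
Step 10: find(3) -> no change; set of 3 is {3}
Step 11: find(6) -> no change; set of 6 is {6, 9}
Step 12: union(3, 4) -> merged; set of 3 now {1, 3, 4, 14}
Step 13: find(8) -> no change; set of 8 is {8}
Step 14: union(10, 14) -> merged; set of 10 now {1, 3, 4, 10, 14}
Step 15: union(11, 10) -> merged; set of 11 now {1, 3, 4, 10, 11, 14}
Set of 3: {1, 3, 4, 10, 11, 14}; 12 is not a member.

Answer: no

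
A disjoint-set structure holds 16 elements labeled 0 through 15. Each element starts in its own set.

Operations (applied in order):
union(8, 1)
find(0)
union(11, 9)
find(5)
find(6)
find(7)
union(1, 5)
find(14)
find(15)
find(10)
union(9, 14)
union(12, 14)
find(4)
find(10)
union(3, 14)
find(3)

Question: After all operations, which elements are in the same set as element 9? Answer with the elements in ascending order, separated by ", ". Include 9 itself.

Answer: 3, 9, 11, 12, 14

Derivation:
Step 1: union(8, 1) -> merged; set of 8 now {1, 8}
Step 2: find(0) -> no change; set of 0 is {0}
Step 3: union(11, 9) -> merged; set of 11 now {9, 11}
Step 4: find(5) -> no change; set of 5 is {5}
Step 5: find(6) -> no change; set of 6 is {6}
Step 6: find(7) -> no change; set of 7 is {7}
Step 7: union(1, 5) -> merged; set of 1 now {1, 5, 8}
Step 8: find(14) -> no change; set of 14 is {14}
Step 9: find(15) -> no change; set of 15 is {15}
Step 10: find(10) -> no change; set of 10 is {10}
Step 11: union(9, 14) -> merged; set of 9 now {9, 11, 14}
Step 12: union(12, 14) -> merged; set of 12 now {9, 11, 12, 14}
Step 13: find(4) -> no change; set of 4 is {4}
Step 14: find(10) -> no change; set of 10 is {10}
Step 15: union(3, 14) -> merged; set of 3 now {3, 9, 11, 12, 14}
Step 16: find(3) -> no change; set of 3 is {3, 9, 11, 12, 14}
Component of 9: {3, 9, 11, 12, 14}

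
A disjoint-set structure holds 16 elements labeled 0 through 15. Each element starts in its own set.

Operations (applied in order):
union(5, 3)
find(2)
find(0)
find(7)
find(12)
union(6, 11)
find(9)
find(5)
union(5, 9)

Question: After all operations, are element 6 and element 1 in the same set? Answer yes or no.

Step 1: union(5, 3) -> merged; set of 5 now {3, 5}
Step 2: find(2) -> no change; set of 2 is {2}
Step 3: find(0) -> no change; set of 0 is {0}
Step 4: find(7) -> no change; set of 7 is {7}
Step 5: find(12) -> no change; set of 12 is {12}
Step 6: union(6, 11) -> merged; set of 6 now {6, 11}
Step 7: find(9) -> no change; set of 9 is {9}
Step 8: find(5) -> no change; set of 5 is {3, 5}
Step 9: union(5, 9) -> merged; set of 5 now {3, 5, 9}
Set of 6: {6, 11}; 1 is not a member.

Answer: no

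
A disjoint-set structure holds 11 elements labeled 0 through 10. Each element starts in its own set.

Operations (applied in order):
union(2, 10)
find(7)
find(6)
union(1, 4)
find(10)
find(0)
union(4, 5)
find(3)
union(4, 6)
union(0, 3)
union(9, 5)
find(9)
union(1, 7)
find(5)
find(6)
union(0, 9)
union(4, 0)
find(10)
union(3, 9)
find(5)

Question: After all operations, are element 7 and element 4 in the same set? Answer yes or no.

Answer: yes

Derivation:
Step 1: union(2, 10) -> merged; set of 2 now {2, 10}
Step 2: find(7) -> no change; set of 7 is {7}
Step 3: find(6) -> no change; set of 6 is {6}
Step 4: union(1, 4) -> merged; set of 1 now {1, 4}
Step 5: find(10) -> no change; set of 10 is {2, 10}
Step 6: find(0) -> no change; set of 0 is {0}
Step 7: union(4, 5) -> merged; set of 4 now {1, 4, 5}
Step 8: find(3) -> no change; set of 3 is {3}
Step 9: union(4, 6) -> merged; set of 4 now {1, 4, 5, 6}
Step 10: union(0, 3) -> merged; set of 0 now {0, 3}
Step 11: union(9, 5) -> merged; set of 9 now {1, 4, 5, 6, 9}
Step 12: find(9) -> no change; set of 9 is {1, 4, 5, 6, 9}
Step 13: union(1, 7) -> merged; set of 1 now {1, 4, 5, 6, 7, 9}
Step 14: find(5) -> no change; set of 5 is {1, 4, 5, 6, 7, 9}
Step 15: find(6) -> no change; set of 6 is {1, 4, 5, 6, 7, 9}
Step 16: union(0, 9) -> merged; set of 0 now {0, 1, 3, 4, 5, 6, 7, 9}
Step 17: union(4, 0) -> already same set; set of 4 now {0, 1, 3, 4, 5, 6, 7, 9}
Step 18: find(10) -> no change; set of 10 is {2, 10}
Step 19: union(3, 9) -> already same set; set of 3 now {0, 1, 3, 4, 5, 6, 7, 9}
Step 20: find(5) -> no change; set of 5 is {0, 1, 3, 4, 5, 6, 7, 9}
Set of 7: {0, 1, 3, 4, 5, 6, 7, 9}; 4 is a member.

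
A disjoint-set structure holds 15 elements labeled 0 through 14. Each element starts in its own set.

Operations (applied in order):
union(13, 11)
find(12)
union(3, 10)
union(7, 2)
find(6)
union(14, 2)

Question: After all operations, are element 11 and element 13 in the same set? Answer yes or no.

Step 1: union(13, 11) -> merged; set of 13 now {11, 13}
Step 2: find(12) -> no change; set of 12 is {12}
Step 3: union(3, 10) -> merged; set of 3 now {3, 10}
Step 4: union(7, 2) -> merged; set of 7 now {2, 7}
Step 5: find(6) -> no change; set of 6 is {6}
Step 6: union(14, 2) -> merged; set of 14 now {2, 7, 14}
Set of 11: {11, 13}; 13 is a member.

Answer: yes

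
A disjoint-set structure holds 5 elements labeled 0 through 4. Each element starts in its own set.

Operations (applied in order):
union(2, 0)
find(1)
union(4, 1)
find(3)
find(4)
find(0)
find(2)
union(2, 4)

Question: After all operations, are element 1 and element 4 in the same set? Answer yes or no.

Step 1: union(2, 0) -> merged; set of 2 now {0, 2}
Step 2: find(1) -> no change; set of 1 is {1}
Step 3: union(4, 1) -> merged; set of 4 now {1, 4}
Step 4: find(3) -> no change; set of 3 is {3}
Step 5: find(4) -> no change; set of 4 is {1, 4}
Step 6: find(0) -> no change; set of 0 is {0, 2}
Step 7: find(2) -> no change; set of 2 is {0, 2}
Step 8: union(2, 4) -> merged; set of 2 now {0, 1, 2, 4}
Set of 1: {0, 1, 2, 4}; 4 is a member.

Answer: yes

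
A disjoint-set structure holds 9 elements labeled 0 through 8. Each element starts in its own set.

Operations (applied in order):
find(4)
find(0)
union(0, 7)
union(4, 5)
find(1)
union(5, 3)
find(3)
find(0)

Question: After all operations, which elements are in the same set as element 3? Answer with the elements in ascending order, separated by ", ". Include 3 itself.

Step 1: find(4) -> no change; set of 4 is {4}
Step 2: find(0) -> no change; set of 0 is {0}
Step 3: union(0, 7) -> merged; set of 0 now {0, 7}
Step 4: union(4, 5) -> merged; set of 4 now {4, 5}
Step 5: find(1) -> no change; set of 1 is {1}
Step 6: union(5, 3) -> merged; set of 5 now {3, 4, 5}
Step 7: find(3) -> no change; set of 3 is {3, 4, 5}
Step 8: find(0) -> no change; set of 0 is {0, 7}
Component of 3: {3, 4, 5}

Answer: 3, 4, 5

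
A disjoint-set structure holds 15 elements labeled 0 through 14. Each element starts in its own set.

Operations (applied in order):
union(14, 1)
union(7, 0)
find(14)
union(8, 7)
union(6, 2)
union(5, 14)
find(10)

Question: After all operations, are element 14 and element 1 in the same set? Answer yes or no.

Step 1: union(14, 1) -> merged; set of 14 now {1, 14}
Step 2: union(7, 0) -> merged; set of 7 now {0, 7}
Step 3: find(14) -> no change; set of 14 is {1, 14}
Step 4: union(8, 7) -> merged; set of 8 now {0, 7, 8}
Step 5: union(6, 2) -> merged; set of 6 now {2, 6}
Step 6: union(5, 14) -> merged; set of 5 now {1, 5, 14}
Step 7: find(10) -> no change; set of 10 is {10}
Set of 14: {1, 5, 14}; 1 is a member.

Answer: yes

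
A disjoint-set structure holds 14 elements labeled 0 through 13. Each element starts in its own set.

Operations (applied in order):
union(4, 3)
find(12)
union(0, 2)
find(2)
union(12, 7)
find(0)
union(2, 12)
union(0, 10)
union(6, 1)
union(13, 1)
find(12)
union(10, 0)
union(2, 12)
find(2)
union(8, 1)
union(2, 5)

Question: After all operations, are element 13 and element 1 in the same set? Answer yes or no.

Answer: yes

Derivation:
Step 1: union(4, 3) -> merged; set of 4 now {3, 4}
Step 2: find(12) -> no change; set of 12 is {12}
Step 3: union(0, 2) -> merged; set of 0 now {0, 2}
Step 4: find(2) -> no change; set of 2 is {0, 2}
Step 5: union(12, 7) -> merged; set of 12 now {7, 12}
Step 6: find(0) -> no change; set of 0 is {0, 2}
Step 7: union(2, 12) -> merged; set of 2 now {0, 2, 7, 12}
Step 8: union(0, 10) -> merged; set of 0 now {0, 2, 7, 10, 12}
Step 9: union(6, 1) -> merged; set of 6 now {1, 6}
Step 10: union(13, 1) -> merged; set of 13 now {1, 6, 13}
Step 11: find(12) -> no change; set of 12 is {0, 2, 7, 10, 12}
Step 12: union(10, 0) -> already same set; set of 10 now {0, 2, 7, 10, 12}
Step 13: union(2, 12) -> already same set; set of 2 now {0, 2, 7, 10, 12}
Step 14: find(2) -> no change; set of 2 is {0, 2, 7, 10, 12}
Step 15: union(8, 1) -> merged; set of 8 now {1, 6, 8, 13}
Step 16: union(2, 5) -> merged; set of 2 now {0, 2, 5, 7, 10, 12}
Set of 13: {1, 6, 8, 13}; 1 is a member.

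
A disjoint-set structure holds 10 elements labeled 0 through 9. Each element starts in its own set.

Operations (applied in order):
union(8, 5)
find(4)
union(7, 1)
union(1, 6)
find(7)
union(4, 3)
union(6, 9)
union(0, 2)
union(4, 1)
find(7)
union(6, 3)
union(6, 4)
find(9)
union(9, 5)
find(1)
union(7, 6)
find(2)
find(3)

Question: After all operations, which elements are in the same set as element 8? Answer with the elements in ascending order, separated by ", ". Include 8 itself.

Step 1: union(8, 5) -> merged; set of 8 now {5, 8}
Step 2: find(4) -> no change; set of 4 is {4}
Step 3: union(7, 1) -> merged; set of 7 now {1, 7}
Step 4: union(1, 6) -> merged; set of 1 now {1, 6, 7}
Step 5: find(7) -> no change; set of 7 is {1, 6, 7}
Step 6: union(4, 3) -> merged; set of 4 now {3, 4}
Step 7: union(6, 9) -> merged; set of 6 now {1, 6, 7, 9}
Step 8: union(0, 2) -> merged; set of 0 now {0, 2}
Step 9: union(4, 1) -> merged; set of 4 now {1, 3, 4, 6, 7, 9}
Step 10: find(7) -> no change; set of 7 is {1, 3, 4, 6, 7, 9}
Step 11: union(6, 3) -> already same set; set of 6 now {1, 3, 4, 6, 7, 9}
Step 12: union(6, 4) -> already same set; set of 6 now {1, 3, 4, 6, 7, 9}
Step 13: find(9) -> no change; set of 9 is {1, 3, 4, 6, 7, 9}
Step 14: union(9, 5) -> merged; set of 9 now {1, 3, 4, 5, 6, 7, 8, 9}
Step 15: find(1) -> no change; set of 1 is {1, 3, 4, 5, 6, 7, 8, 9}
Step 16: union(7, 6) -> already same set; set of 7 now {1, 3, 4, 5, 6, 7, 8, 9}
Step 17: find(2) -> no change; set of 2 is {0, 2}
Step 18: find(3) -> no change; set of 3 is {1, 3, 4, 5, 6, 7, 8, 9}
Component of 8: {1, 3, 4, 5, 6, 7, 8, 9}

Answer: 1, 3, 4, 5, 6, 7, 8, 9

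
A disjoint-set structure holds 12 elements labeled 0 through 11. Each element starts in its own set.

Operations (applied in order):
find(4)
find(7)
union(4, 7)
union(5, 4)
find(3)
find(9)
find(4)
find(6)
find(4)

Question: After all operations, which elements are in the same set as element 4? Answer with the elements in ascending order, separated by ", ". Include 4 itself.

Answer: 4, 5, 7

Derivation:
Step 1: find(4) -> no change; set of 4 is {4}
Step 2: find(7) -> no change; set of 7 is {7}
Step 3: union(4, 7) -> merged; set of 4 now {4, 7}
Step 4: union(5, 4) -> merged; set of 5 now {4, 5, 7}
Step 5: find(3) -> no change; set of 3 is {3}
Step 6: find(9) -> no change; set of 9 is {9}
Step 7: find(4) -> no change; set of 4 is {4, 5, 7}
Step 8: find(6) -> no change; set of 6 is {6}
Step 9: find(4) -> no change; set of 4 is {4, 5, 7}
Component of 4: {4, 5, 7}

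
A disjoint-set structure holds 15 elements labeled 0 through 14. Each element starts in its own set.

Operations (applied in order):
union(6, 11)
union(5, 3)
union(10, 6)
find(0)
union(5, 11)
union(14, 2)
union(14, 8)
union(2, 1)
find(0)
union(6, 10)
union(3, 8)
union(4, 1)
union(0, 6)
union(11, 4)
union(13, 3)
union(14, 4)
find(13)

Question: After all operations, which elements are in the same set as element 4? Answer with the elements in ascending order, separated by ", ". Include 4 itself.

Step 1: union(6, 11) -> merged; set of 6 now {6, 11}
Step 2: union(5, 3) -> merged; set of 5 now {3, 5}
Step 3: union(10, 6) -> merged; set of 10 now {6, 10, 11}
Step 4: find(0) -> no change; set of 0 is {0}
Step 5: union(5, 11) -> merged; set of 5 now {3, 5, 6, 10, 11}
Step 6: union(14, 2) -> merged; set of 14 now {2, 14}
Step 7: union(14, 8) -> merged; set of 14 now {2, 8, 14}
Step 8: union(2, 1) -> merged; set of 2 now {1, 2, 8, 14}
Step 9: find(0) -> no change; set of 0 is {0}
Step 10: union(6, 10) -> already same set; set of 6 now {3, 5, 6, 10, 11}
Step 11: union(3, 8) -> merged; set of 3 now {1, 2, 3, 5, 6, 8, 10, 11, 14}
Step 12: union(4, 1) -> merged; set of 4 now {1, 2, 3, 4, 5, 6, 8, 10, 11, 14}
Step 13: union(0, 6) -> merged; set of 0 now {0, 1, 2, 3, 4, 5, 6, 8, 10, 11, 14}
Step 14: union(11, 4) -> already same set; set of 11 now {0, 1, 2, 3, 4, 5, 6, 8, 10, 11, 14}
Step 15: union(13, 3) -> merged; set of 13 now {0, 1, 2, 3, 4, 5, 6, 8, 10, 11, 13, 14}
Step 16: union(14, 4) -> already same set; set of 14 now {0, 1, 2, 3, 4, 5, 6, 8, 10, 11, 13, 14}
Step 17: find(13) -> no change; set of 13 is {0, 1, 2, 3, 4, 5, 6, 8, 10, 11, 13, 14}
Component of 4: {0, 1, 2, 3, 4, 5, 6, 8, 10, 11, 13, 14}

Answer: 0, 1, 2, 3, 4, 5, 6, 8, 10, 11, 13, 14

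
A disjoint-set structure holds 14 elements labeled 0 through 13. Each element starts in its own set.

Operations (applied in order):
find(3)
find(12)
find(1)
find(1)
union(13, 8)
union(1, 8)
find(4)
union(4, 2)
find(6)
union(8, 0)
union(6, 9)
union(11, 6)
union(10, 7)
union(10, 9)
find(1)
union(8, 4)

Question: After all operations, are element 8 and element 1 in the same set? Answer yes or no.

Answer: yes

Derivation:
Step 1: find(3) -> no change; set of 3 is {3}
Step 2: find(12) -> no change; set of 12 is {12}
Step 3: find(1) -> no change; set of 1 is {1}
Step 4: find(1) -> no change; set of 1 is {1}
Step 5: union(13, 8) -> merged; set of 13 now {8, 13}
Step 6: union(1, 8) -> merged; set of 1 now {1, 8, 13}
Step 7: find(4) -> no change; set of 4 is {4}
Step 8: union(4, 2) -> merged; set of 4 now {2, 4}
Step 9: find(6) -> no change; set of 6 is {6}
Step 10: union(8, 0) -> merged; set of 8 now {0, 1, 8, 13}
Step 11: union(6, 9) -> merged; set of 6 now {6, 9}
Step 12: union(11, 6) -> merged; set of 11 now {6, 9, 11}
Step 13: union(10, 7) -> merged; set of 10 now {7, 10}
Step 14: union(10, 9) -> merged; set of 10 now {6, 7, 9, 10, 11}
Step 15: find(1) -> no change; set of 1 is {0, 1, 8, 13}
Step 16: union(8, 4) -> merged; set of 8 now {0, 1, 2, 4, 8, 13}
Set of 8: {0, 1, 2, 4, 8, 13}; 1 is a member.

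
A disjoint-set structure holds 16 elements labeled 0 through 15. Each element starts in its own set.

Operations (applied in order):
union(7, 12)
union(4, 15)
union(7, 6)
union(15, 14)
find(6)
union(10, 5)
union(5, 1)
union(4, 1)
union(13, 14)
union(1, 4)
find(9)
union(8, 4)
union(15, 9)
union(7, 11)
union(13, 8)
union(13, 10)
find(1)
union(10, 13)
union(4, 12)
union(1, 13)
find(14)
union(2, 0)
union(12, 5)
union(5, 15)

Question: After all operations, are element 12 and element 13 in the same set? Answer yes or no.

Step 1: union(7, 12) -> merged; set of 7 now {7, 12}
Step 2: union(4, 15) -> merged; set of 4 now {4, 15}
Step 3: union(7, 6) -> merged; set of 7 now {6, 7, 12}
Step 4: union(15, 14) -> merged; set of 15 now {4, 14, 15}
Step 5: find(6) -> no change; set of 6 is {6, 7, 12}
Step 6: union(10, 5) -> merged; set of 10 now {5, 10}
Step 7: union(5, 1) -> merged; set of 5 now {1, 5, 10}
Step 8: union(4, 1) -> merged; set of 4 now {1, 4, 5, 10, 14, 15}
Step 9: union(13, 14) -> merged; set of 13 now {1, 4, 5, 10, 13, 14, 15}
Step 10: union(1, 4) -> already same set; set of 1 now {1, 4, 5, 10, 13, 14, 15}
Step 11: find(9) -> no change; set of 9 is {9}
Step 12: union(8, 4) -> merged; set of 8 now {1, 4, 5, 8, 10, 13, 14, 15}
Step 13: union(15, 9) -> merged; set of 15 now {1, 4, 5, 8, 9, 10, 13, 14, 15}
Step 14: union(7, 11) -> merged; set of 7 now {6, 7, 11, 12}
Step 15: union(13, 8) -> already same set; set of 13 now {1, 4, 5, 8, 9, 10, 13, 14, 15}
Step 16: union(13, 10) -> already same set; set of 13 now {1, 4, 5, 8, 9, 10, 13, 14, 15}
Step 17: find(1) -> no change; set of 1 is {1, 4, 5, 8, 9, 10, 13, 14, 15}
Step 18: union(10, 13) -> already same set; set of 10 now {1, 4, 5, 8, 9, 10, 13, 14, 15}
Step 19: union(4, 12) -> merged; set of 4 now {1, 4, 5, 6, 7, 8, 9, 10, 11, 12, 13, 14, 15}
Step 20: union(1, 13) -> already same set; set of 1 now {1, 4, 5, 6, 7, 8, 9, 10, 11, 12, 13, 14, 15}
Step 21: find(14) -> no change; set of 14 is {1, 4, 5, 6, 7, 8, 9, 10, 11, 12, 13, 14, 15}
Step 22: union(2, 0) -> merged; set of 2 now {0, 2}
Step 23: union(12, 5) -> already same set; set of 12 now {1, 4, 5, 6, 7, 8, 9, 10, 11, 12, 13, 14, 15}
Step 24: union(5, 15) -> already same set; set of 5 now {1, 4, 5, 6, 7, 8, 9, 10, 11, 12, 13, 14, 15}
Set of 12: {1, 4, 5, 6, 7, 8, 9, 10, 11, 12, 13, 14, 15}; 13 is a member.

Answer: yes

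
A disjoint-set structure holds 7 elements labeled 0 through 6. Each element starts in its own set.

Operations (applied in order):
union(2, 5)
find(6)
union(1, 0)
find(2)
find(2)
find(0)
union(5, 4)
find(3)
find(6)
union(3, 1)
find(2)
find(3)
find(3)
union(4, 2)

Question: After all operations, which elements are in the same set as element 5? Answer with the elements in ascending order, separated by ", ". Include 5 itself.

Answer: 2, 4, 5

Derivation:
Step 1: union(2, 5) -> merged; set of 2 now {2, 5}
Step 2: find(6) -> no change; set of 6 is {6}
Step 3: union(1, 0) -> merged; set of 1 now {0, 1}
Step 4: find(2) -> no change; set of 2 is {2, 5}
Step 5: find(2) -> no change; set of 2 is {2, 5}
Step 6: find(0) -> no change; set of 0 is {0, 1}
Step 7: union(5, 4) -> merged; set of 5 now {2, 4, 5}
Step 8: find(3) -> no change; set of 3 is {3}
Step 9: find(6) -> no change; set of 6 is {6}
Step 10: union(3, 1) -> merged; set of 3 now {0, 1, 3}
Step 11: find(2) -> no change; set of 2 is {2, 4, 5}
Step 12: find(3) -> no change; set of 3 is {0, 1, 3}
Step 13: find(3) -> no change; set of 3 is {0, 1, 3}
Step 14: union(4, 2) -> already same set; set of 4 now {2, 4, 5}
Component of 5: {2, 4, 5}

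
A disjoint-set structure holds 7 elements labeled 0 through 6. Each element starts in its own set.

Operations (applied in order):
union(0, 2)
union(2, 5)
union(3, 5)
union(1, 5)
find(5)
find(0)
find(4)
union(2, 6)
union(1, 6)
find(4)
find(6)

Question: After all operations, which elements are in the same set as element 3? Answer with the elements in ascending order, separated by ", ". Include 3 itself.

Answer: 0, 1, 2, 3, 5, 6

Derivation:
Step 1: union(0, 2) -> merged; set of 0 now {0, 2}
Step 2: union(2, 5) -> merged; set of 2 now {0, 2, 5}
Step 3: union(3, 5) -> merged; set of 3 now {0, 2, 3, 5}
Step 4: union(1, 5) -> merged; set of 1 now {0, 1, 2, 3, 5}
Step 5: find(5) -> no change; set of 5 is {0, 1, 2, 3, 5}
Step 6: find(0) -> no change; set of 0 is {0, 1, 2, 3, 5}
Step 7: find(4) -> no change; set of 4 is {4}
Step 8: union(2, 6) -> merged; set of 2 now {0, 1, 2, 3, 5, 6}
Step 9: union(1, 6) -> already same set; set of 1 now {0, 1, 2, 3, 5, 6}
Step 10: find(4) -> no change; set of 4 is {4}
Step 11: find(6) -> no change; set of 6 is {0, 1, 2, 3, 5, 6}
Component of 3: {0, 1, 2, 3, 5, 6}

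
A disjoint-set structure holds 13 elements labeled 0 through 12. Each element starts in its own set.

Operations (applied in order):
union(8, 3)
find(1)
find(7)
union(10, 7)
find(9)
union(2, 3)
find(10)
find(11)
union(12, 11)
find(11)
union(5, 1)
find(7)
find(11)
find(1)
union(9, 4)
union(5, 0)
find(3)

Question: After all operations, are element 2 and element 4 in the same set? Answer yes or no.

Step 1: union(8, 3) -> merged; set of 8 now {3, 8}
Step 2: find(1) -> no change; set of 1 is {1}
Step 3: find(7) -> no change; set of 7 is {7}
Step 4: union(10, 7) -> merged; set of 10 now {7, 10}
Step 5: find(9) -> no change; set of 9 is {9}
Step 6: union(2, 3) -> merged; set of 2 now {2, 3, 8}
Step 7: find(10) -> no change; set of 10 is {7, 10}
Step 8: find(11) -> no change; set of 11 is {11}
Step 9: union(12, 11) -> merged; set of 12 now {11, 12}
Step 10: find(11) -> no change; set of 11 is {11, 12}
Step 11: union(5, 1) -> merged; set of 5 now {1, 5}
Step 12: find(7) -> no change; set of 7 is {7, 10}
Step 13: find(11) -> no change; set of 11 is {11, 12}
Step 14: find(1) -> no change; set of 1 is {1, 5}
Step 15: union(9, 4) -> merged; set of 9 now {4, 9}
Step 16: union(5, 0) -> merged; set of 5 now {0, 1, 5}
Step 17: find(3) -> no change; set of 3 is {2, 3, 8}
Set of 2: {2, 3, 8}; 4 is not a member.

Answer: no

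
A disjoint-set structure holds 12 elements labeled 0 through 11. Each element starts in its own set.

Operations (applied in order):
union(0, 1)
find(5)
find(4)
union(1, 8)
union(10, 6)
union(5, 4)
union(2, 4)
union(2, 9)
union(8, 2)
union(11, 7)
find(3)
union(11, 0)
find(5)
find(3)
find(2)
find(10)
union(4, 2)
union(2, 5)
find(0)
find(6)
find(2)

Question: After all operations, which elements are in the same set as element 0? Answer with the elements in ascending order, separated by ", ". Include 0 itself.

Answer: 0, 1, 2, 4, 5, 7, 8, 9, 11

Derivation:
Step 1: union(0, 1) -> merged; set of 0 now {0, 1}
Step 2: find(5) -> no change; set of 5 is {5}
Step 3: find(4) -> no change; set of 4 is {4}
Step 4: union(1, 8) -> merged; set of 1 now {0, 1, 8}
Step 5: union(10, 6) -> merged; set of 10 now {6, 10}
Step 6: union(5, 4) -> merged; set of 5 now {4, 5}
Step 7: union(2, 4) -> merged; set of 2 now {2, 4, 5}
Step 8: union(2, 9) -> merged; set of 2 now {2, 4, 5, 9}
Step 9: union(8, 2) -> merged; set of 8 now {0, 1, 2, 4, 5, 8, 9}
Step 10: union(11, 7) -> merged; set of 11 now {7, 11}
Step 11: find(3) -> no change; set of 3 is {3}
Step 12: union(11, 0) -> merged; set of 11 now {0, 1, 2, 4, 5, 7, 8, 9, 11}
Step 13: find(5) -> no change; set of 5 is {0, 1, 2, 4, 5, 7, 8, 9, 11}
Step 14: find(3) -> no change; set of 3 is {3}
Step 15: find(2) -> no change; set of 2 is {0, 1, 2, 4, 5, 7, 8, 9, 11}
Step 16: find(10) -> no change; set of 10 is {6, 10}
Step 17: union(4, 2) -> already same set; set of 4 now {0, 1, 2, 4, 5, 7, 8, 9, 11}
Step 18: union(2, 5) -> already same set; set of 2 now {0, 1, 2, 4, 5, 7, 8, 9, 11}
Step 19: find(0) -> no change; set of 0 is {0, 1, 2, 4, 5, 7, 8, 9, 11}
Step 20: find(6) -> no change; set of 6 is {6, 10}
Step 21: find(2) -> no change; set of 2 is {0, 1, 2, 4, 5, 7, 8, 9, 11}
Component of 0: {0, 1, 2, 4, 5, 7, 8, 9, 11}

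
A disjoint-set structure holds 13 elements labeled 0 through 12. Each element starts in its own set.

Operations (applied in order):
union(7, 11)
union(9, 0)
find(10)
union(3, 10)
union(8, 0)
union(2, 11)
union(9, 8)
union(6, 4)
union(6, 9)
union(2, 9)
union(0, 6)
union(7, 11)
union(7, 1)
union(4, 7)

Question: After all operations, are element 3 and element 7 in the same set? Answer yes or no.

Step 1: union(7, 11) -> merged; set of 7 now {7, 11}
Step 2: union(9, 0) -> merged; set of 9 now {0, 9}
Step 3: find(10) -> no change; set of 10 is {10}
Step 4: union(3, 10) -> merged; set of 3 now {3, 10}
Step 5: union(8, 0) -> merged; set of 8 now {0, 8, 9}
Step 6: union(2, 11) -> merged; set of 2 now {2, 7, 11}
Step 7: union(9, 8) -> already same set; set of 9 now {0, 8, 9}
Step 8: union(6, 4) -> merged; set of 6 now {4, 6}
Step 9: union(6, 9) -> merged; set of 6 now {0, 4, 6, 8, 9}
Step 10: union(2, 9) -> merged; set of 2 now {0, 2, 4, 6, 7, 8, 9, 11}
Step 11: union(0, 6) -> already same set; set of 0 now {0, 2, 4, 6, 7, 8, 9, 11}
Step 12: union(7, 11) -> already same set; set of 7 now {0, 2, 4, 6, 7, 8, 9, 11}
Step 13: union(7, 1) -> merged; set of 7 now {0, 1, 2, 4, 6, 7, 8, 9, 11}
Step 14: union(4, 7) -> already same set; set of 4 now {0, 1, 2, 4, 6, 7, 8, 9, 11}
Set of 3: {3, 10}; 7 is not a member.

Answer: no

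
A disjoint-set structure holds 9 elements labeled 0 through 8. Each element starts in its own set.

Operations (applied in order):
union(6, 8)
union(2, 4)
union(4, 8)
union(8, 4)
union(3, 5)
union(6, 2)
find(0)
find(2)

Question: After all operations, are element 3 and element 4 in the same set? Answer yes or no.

Answer: no

Derivation:
Step 1: union(6, 8) -> merged; set of 6 now {6, 8}
Step 2: union(2, 4) -> merged; set of 2 now {2, 4}
Step 3: union(4, 8) -> merged; set of 4 now {2, 4, 6, 8}
Step 4: union(8, 4) -> already same set; set of 8 now {2, 4, 6, 8}
Step 5: union(3, 5) -> merged; set of 3 now {3, 5}
Step 6: union(6, 2) -> already same set; set of 6 now {2, 4, 6, 8}
Step 7: find(0) -> no change; set of 0 is {0}
Step 8: find(2) -> no change; set of 2 is {2, 4, 6, 8}
Set of 3: {3, 5}; 4 is not a member.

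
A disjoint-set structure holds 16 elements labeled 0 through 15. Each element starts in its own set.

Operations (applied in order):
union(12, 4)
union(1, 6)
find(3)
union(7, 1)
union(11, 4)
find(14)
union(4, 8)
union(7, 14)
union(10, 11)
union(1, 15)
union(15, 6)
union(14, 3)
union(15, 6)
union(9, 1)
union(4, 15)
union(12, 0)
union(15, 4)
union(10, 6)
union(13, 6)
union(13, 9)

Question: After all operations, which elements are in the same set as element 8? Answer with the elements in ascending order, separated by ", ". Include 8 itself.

Answer: 0, 1, 3, 4, 6, 7, 8, 9, 10, 11, 12, 13, 14, 15

Derivation:
Step 1: union(12, 4) -> merged; set of 12 now {4, 12}
Step 2: union(1, 6) -> merged; set of 1 now {1, 6}
Step 3: find(3) -> no change; set of 3 is {3}
Step 4: union(7, 1) -> merged; set of 7 now {1, 6, 7}
Step 5: union(11, 4) -> merged; set of 11 now {4, 11, 12}
Step 6: find(14) -> no change; set of 14 is {14}
Step 7: union(4, 8) -> merged; set of 4 now {4, 8, 11, 12}
Step 8: union(7, 14) -> merged; set of 7 now {1, 6, 7, 14}
Step 9: union(10, 11) -> merged; set of 10 now {4, 8, 10, 11, 12}
Step 10: union(1, 15) -> merged; set of 1 now {1, 6, 7, 14, 15}
Step 11: union(15, 6) -> already same set; set of 15 now {1, 6, 7, 14, 15}
Step 12: union(14, 3) -> merged; set of 14 now {1, 3, 6, 7, 14, 15}
Step 13: union(15, 6) -> already same set; set of 15 now {1, 3, 6, 7, 14, 15}
Step 14: union(9, 1) -> merged; set of 9 now {1, 3, 6, 7, 9, 14, 15}
Step 15: union(4, 15) -> merged; set of 4 now {1, 3, 4, 6, 7, 8, 9, 10, 11, 12, 14, 15}
Step 16: union(12, 0) -> merged; set of 12 now {0, 1, 3, 4, 6, 7, 8, 9, 10, 11, 12, 14, 15}
Step 17: union(15, 4) -> already same set; set of 15 now {0, 1, 3, 4, 6, 7, 8, 9, 10, 11, 12, 14, 15}
Step 18: union(10, 6) -> already same set; set of 10 now {0, 1, 3, 4, 6, 7, 8, 9, 10, 11, 12, 14, 15}
Step 19: union(13, 6) -> merged; set of 13 now {0, 1, 3, 4, 6, 7, 8, 9, 10, 11, 12, 13, 14, 15}
Step 20: union(13, 9) -> already same set; set of 13 now {0, 1, 3, 4, 6, 7, 8, 9, 10, 11, 12, 13, 14, 15}
Component of 8: {0, 1, 3, 4, 6, 7, 8, 9, 10, 11, 12, 13, 14, 15}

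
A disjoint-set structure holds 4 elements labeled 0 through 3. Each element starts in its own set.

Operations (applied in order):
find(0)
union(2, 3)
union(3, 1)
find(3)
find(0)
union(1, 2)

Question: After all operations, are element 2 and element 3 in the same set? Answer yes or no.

Answer: yes

Derivation:
Step 1: find(0) -> no change; set of 0 is {0}
Step 2: union(2, 3) -> merged; set of 2 now {2, 3}
Step 3: union(3, 1) -> merged; set of 3 now {1, 2, 3}
Step 4: find(3) -> no change; set of 3 is {1, 2, 3}
Step 5: find(0) -> no change; set of 0 is {0}
Step 6: union(1, 2) -> already same set; set of 1 now {1, 2, 3}
Set of 2: {1, 2, 3}; 3 is a member.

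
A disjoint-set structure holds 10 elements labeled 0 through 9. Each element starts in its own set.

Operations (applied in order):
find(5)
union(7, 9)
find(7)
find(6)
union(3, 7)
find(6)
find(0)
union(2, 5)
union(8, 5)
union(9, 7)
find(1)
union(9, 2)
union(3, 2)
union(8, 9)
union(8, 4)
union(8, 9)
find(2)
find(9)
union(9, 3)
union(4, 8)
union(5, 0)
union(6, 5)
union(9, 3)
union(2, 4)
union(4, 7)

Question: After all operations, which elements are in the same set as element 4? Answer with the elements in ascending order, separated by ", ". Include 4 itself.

Step 1: find(5) -> no change; set of 5 is {5}
Step 2: union(7, 9) -> merged; set of 7 now {7, 9}
Step 3: find(7) -> no change; set of 7 is {7, 9}
Step 4: find(6) -> no change; set of 6 is {6}
Step 5: union(3, 7) -> merged; set of 3 now {3, 7, 9}
Step 6: find(6) -> no change; set of 6 is {6}
Step 7: find(0) -> no change; set of 0 is {0}
Step 8: union(2, 5) -> merged; set of 2 now {2, 5}
Step 9: union(8, 5) -> merged; set of 8 now {2, 5, 8}
Step 10: union(9, 7) -> already same set; set of 9 now {3, 7, 9}
Step 11: find(1) -> no change; set of 1 is {1}
Step 12: union(9, 2) -> merged; set of 9 now {2, 3, 5, 7, 8, 9}
Step 13: union(3, 2) -> already same set; set of 3 now {2, 3, 5, 7, 8, 9}
Step 14: union(8, 9) -> already same set; set of 8 now {2, 3, 5, 7, 8, 9}
Step 15: union(8, 4) -> merged; set of 8 now {2, 3, 4, 5, 7, 8, 9}
Step 16: union(8, 9) -> already same set; set of 8 now {2, 3, 4, 5, 7, 8, 9}
Step 17: find(2) -> no change; set of 2 is {2, 3, 4, 5, 7, 8, 9}
Step 18: find(9) -> no change; set of 9 is {2, 3, 4, 5, 7, 8, 9}
Step 19: union(9, 3) -> already same set; set of 9 now {2, 3, 4, 5, 7, 8, 9}
Step 20: union(4, 8) -> already same set; set of 4 now {2, 3, 4, 5, 7, 8, 9}
Step 21: union(5, 0) -> merged; set of 5 now {0, 2, 3, 4, 5, 7, 8, 9}
Step 22: union(6, 5) -> merged; set of 6 now {0, 2, 3, 4, 5, 6, 7, 8, 9}
Step 23: union(9, 3) -> already same set; set of 9 now {0, 2, 3, 4, 5, 6, 7, 8, 9}
Step 24: union(2, 4) -> already same set; set of 2 now {0, 2, 3, 4, 5, 6, 7, 8, 9}
Step 25: union(4, 7) -> already same set; set of 4 now {0, 2, 3, 4, 5, 6, 7, 8, 9}
Component of 4: {0, 2, 3, 4, 5, 6, 7, 8, 9}

Answer: 0, 2, 3, 4, 5, 6, 7, 8, 9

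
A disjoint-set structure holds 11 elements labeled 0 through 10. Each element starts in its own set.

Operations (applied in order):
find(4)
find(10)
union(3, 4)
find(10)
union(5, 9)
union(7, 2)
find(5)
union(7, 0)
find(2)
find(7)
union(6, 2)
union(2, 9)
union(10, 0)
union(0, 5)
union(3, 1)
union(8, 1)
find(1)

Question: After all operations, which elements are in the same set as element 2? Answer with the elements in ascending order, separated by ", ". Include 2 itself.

Step 1: find(4) -> no change; set of 4 is {4}
Step 2: find(10) -> no change; set of 10 is {10}
Step 3: union(3, 4) -> merged; set of 3 now {3, 4}
Step 4: find(10) -> no change; set of 10 is {10}
Step 5: union(5, 9) -> merged; set of 5 now {5, 9}
Step 6: union(7, 2) -> merged; set of 7 now {2, 7}
Step 7: find(5) -> no change; set of 5 is {5, 9}
Step 8: union(7, 0) -> merged; set of 7 now {0, 2, 7}
Step 9: find(2) -> no change; set of 2 is {0, 2, 7}
Step 10: find(7) -> no change; set of 7 is {0, 2, 7}
Step 11: union(6, 2) -> merged; set of 6 now {0, 2, 6, 7}
Step 12: union(2, 9) -> merged; set of 2 now {0, 2, 5, 6, 7, 9}
Step 13: union(10, 0) -> merged; set of 10 now {0, 2, 5, 6, 7, 9, 10}
Step 14: union(0, 5) -> already same set; set of 0 now {0, 2, 5, 6, 7, 9, 10}
Step 15: union(3, 1) -> merged; set of 3 now {1, 3, 4}
Step 16: union(8, 1) -> merged; set of 8 now {1, 3, 4, 8}
Step 17: find(1) -> no change; set of 1 is {1, 3, 4, 8}
Component of 2: {0, 2, 5, 6, 7, 9, 10}

Answer: 0, 2, 5, 6, 7, 9, 10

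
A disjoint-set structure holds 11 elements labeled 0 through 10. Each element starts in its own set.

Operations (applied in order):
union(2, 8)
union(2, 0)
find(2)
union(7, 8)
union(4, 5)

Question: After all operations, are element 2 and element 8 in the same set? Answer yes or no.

Step 1: union(2, 8) -> merged; set of 2 now {2, 8}
Step 2: union(2, 0) -> merged; set of 2 now {0, 2, 8}
Step 3: find(2) -> no change; set of 2 is {0, 2, 8}
Step 4: union(7, 8) -> merged; set of 7 now {0, 2, 7, 8}
Step 5: union(4, 5) -> merged; set of 4 now {4, 5}
Set of 2: {0, 2, 7, 8}; 8 is a member.

Answer: yes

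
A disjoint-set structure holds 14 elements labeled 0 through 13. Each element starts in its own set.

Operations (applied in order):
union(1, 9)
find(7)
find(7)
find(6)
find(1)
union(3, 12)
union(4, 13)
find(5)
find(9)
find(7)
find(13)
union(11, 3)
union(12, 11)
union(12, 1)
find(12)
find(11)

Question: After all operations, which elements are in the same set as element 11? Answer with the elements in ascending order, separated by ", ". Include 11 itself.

Step 1: union(1, 9) -> merged; set of 1 now {1, 9}
Step 2: find(7) -> no change; set of 7 is {7}
Step 3: find(7) -> no change; set of 7 is {7}
Step 4: find(6) -> no change; set of 6 is {6}
Step 5: find(1) -> no change; set of 1 is {1, 9}
Step 6: union(3, 12) -> merged; set of 3 now {3, 12}
Step 7: union(4, 13) -> merged; set of 4 now {4, 13}
Step 8: find(5) -> no change; set of 5 is {5}
Step 9: find(9) -> no change; set of 9 is {1, 9}
Step 10: find(7) -> no change; set of 7 is {7}
Step 11: find(13) -> no change; set of 13 is {4, 13}
Step 12: union(11, 3) -> merged; set of 11 now {3, 11, 12}
Step 13: union(12, 11) -> already same set; set of 12 now {3, 11, 12}
Step 14: union(12, 1) -> merged; set of 12 now {1, 3, 9, 11, 12}
Step 15: find(12) -> no change; set of 12 is {1, 3, 9, 11, 12}
Step 16: find(11) -> no change; set of 11 is {1, 3, 9, 11, 12}
Component of 11: {1, 3, 9, 11, 12}

Answer: 1, 3, 9, 11, 12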